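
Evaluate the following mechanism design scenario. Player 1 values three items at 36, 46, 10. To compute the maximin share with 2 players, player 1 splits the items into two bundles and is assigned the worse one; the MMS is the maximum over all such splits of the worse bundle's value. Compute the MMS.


Step 1: Item values = 36, 46, 10
Step 2: Enumerate all 2-bundle partitions and take the smaller bundle:
  Partition 1: {36} vs {46,10} -> bundles 36, 56; min = 36
  Partition 2: {46} vs {36,10} -> bundles 46, 46; min = 46
  Partition 3: {10} vs {36,46} -> bundles 10, 82; min = 10
Step 3: MMS = max(36, 46, 10) = 46

46


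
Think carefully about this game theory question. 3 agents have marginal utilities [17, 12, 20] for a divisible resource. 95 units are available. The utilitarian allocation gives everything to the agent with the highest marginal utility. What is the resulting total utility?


Step 1: The marginal utilities are [17, 12, 20]
Step 2: The highest marginal utility is 20
Step 3: All 95 units go to that agent
Step 4: Total utility = 20 * 95 = 1900

1900


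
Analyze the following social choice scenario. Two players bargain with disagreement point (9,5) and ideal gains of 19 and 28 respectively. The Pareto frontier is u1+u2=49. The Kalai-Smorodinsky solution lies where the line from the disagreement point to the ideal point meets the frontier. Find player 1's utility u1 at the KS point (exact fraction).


Step 1: At the KS point, (u1-d1)/r1 = (u2-d2)/r2 = t and u1+u2 = 49
Step 2: u1 = d1 + r1*t and u2 = d2 + r2*t, so (d1 + r1*t) + (d2 + r2*t) = 49
Step 3: t = (49 - 9 - 5)/(19 + 28) = 35/47
Step 4: u1 = d1 + r1*t = 9 + 19 * 35/47 = 1088/47
Step 5: (Check: u2 = d2 + r2*t = 1215/47; u1+u2 = 1088/47 + 1215/47 = 49, on the frontier.)

1088/47


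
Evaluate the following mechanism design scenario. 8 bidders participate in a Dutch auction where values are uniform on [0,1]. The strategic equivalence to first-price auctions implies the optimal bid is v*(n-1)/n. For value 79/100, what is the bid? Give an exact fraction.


Step 1: Dutch auctions are strategically equivalent to first-price auctions
Step 2: The equilibrium bid is b(v) = v*(n-1)/n
Step 3: b = 79/100 * 7/8
Step 4: b = 553/800

553/800


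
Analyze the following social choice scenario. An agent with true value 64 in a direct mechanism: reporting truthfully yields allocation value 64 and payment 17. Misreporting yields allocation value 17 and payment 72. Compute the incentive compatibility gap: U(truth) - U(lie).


Step 1: U(truth) = value - payment = 64 - 17 = 47
Step 2: U(lie) = allocation - payment = 17 - 72 = -55
Step 3: IC gap = 47 - (-55) = 102

102


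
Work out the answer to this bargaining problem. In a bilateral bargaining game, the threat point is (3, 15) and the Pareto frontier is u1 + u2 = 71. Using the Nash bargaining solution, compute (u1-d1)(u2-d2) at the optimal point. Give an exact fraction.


Step 1: The Nash solution splits surplus symmetrically above the disagreement point
Step 2: u1 = (total + d1 - d2)/2 = (71 + 3 - 15)/2 = 59/2
Step 3: u2 = (total - d1 + d2)/2 = (71 - 3 + 15)/2 = 83/2
Step 4: Nash product = (59/2 - 3) * (83/2 - 15)
Step 5: = 53/2 * 53/2 = 2809/4

2809/4


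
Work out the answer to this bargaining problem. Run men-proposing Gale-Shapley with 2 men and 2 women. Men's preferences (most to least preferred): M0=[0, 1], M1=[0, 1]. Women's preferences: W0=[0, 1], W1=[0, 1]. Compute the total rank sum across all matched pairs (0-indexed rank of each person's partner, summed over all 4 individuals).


Step 1: Run Gale-Shapley (men propose, women hold best offer):
  M0 proposes to W0; she accepts
  M1 proposes to W0; rejected
  M1 proposes to W1; she accepts
Step 2: Final matching: W0-M0, W1-M1
Step 3: 0-indexed ranks (man's rank of his match, then woman's): 0 + 0 + 1 + 1
Step 4: Total rank sum = 2

2


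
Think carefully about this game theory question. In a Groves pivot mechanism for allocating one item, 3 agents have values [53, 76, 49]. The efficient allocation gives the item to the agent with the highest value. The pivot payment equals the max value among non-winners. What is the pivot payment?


Step 1: The efficient winner is agent 1 with value 76
Step 2: Other agents' values: [53, 49]
Step 3: Pivot payment = max(others) = 53
Step 4: The winner pays 53

53


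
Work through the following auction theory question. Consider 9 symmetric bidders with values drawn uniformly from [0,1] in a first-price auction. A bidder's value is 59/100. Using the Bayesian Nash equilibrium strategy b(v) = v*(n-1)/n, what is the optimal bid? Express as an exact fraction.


Step 1: The symmetric BNE bidding function is b(v) = v * (n-1) / n
Step 2: Substitute v = 59/100 and n = 9
Step 3: b = 59/100 * 8/9
Step 4: b = 118/225

118/225


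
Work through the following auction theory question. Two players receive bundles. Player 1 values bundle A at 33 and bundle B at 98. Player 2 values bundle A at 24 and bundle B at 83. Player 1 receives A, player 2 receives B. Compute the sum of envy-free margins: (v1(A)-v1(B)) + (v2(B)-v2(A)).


Step 1: Player 1's margin = v1(A) - v1(B) = 33 - 98 = -65
Step 2: Player 2's margin = v2(B) - v2(A) = 83 - 24 = 59
Step 3: Total margin = -65 + 59 = -6

-6


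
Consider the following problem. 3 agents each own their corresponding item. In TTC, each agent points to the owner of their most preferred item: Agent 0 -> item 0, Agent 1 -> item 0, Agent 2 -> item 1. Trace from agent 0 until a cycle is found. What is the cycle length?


Step 1: Trace the pointer graph from agent 0: 0 -> 0
Step 2: A cycle is detected when we revisit agent 0
Step 3: The cycle is: 0 -> 0
Step 4: Cycle length = 1

1


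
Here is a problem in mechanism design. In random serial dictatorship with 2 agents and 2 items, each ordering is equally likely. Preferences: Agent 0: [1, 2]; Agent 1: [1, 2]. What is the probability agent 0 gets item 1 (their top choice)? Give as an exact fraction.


Step 1: Agent 0 wants item 1
Step 2: There are 2 possible orderings of agents
Step 3: In 1 orderings, agent 0 gets item 1
Step 4: Probability = 1/2

1/2


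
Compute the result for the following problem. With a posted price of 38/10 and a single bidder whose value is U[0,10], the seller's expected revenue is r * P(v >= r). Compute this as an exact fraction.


Step 1: Posted price r = 19/5, value support [0,10]
Step 2: P(v >= r) = (10 - 19/5)/10 = 31/50
Step 3: Expected revenue = r * P(v >= r) = 19/5 * 31/50
Step 4: Revenue = 589/250

589/250


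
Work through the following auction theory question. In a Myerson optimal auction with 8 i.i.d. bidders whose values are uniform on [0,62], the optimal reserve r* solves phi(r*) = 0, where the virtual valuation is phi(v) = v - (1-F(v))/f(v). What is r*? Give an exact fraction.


Step 1: For U[0,62], F(v) = v/62 and f(v) = 1/62
Step 2: phi(v) = v - (1 - v/62)/(1/62) = v - (62 - v) = 2v - 62
Step 3: Set phi(r*) = 0: 2r* - 62 = 0
Step 4: r* = 62/2 = 31 (the number of bidders n = 8 does not enter)

31


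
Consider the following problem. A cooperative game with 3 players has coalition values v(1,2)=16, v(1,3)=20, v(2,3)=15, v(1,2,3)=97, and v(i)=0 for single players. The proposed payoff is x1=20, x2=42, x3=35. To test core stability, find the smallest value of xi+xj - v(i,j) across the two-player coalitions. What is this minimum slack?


Step 1: Slack for coalition (1,2): x1+x2 - v12 = 62 - 16 = 46
Step 2: Slack for coalition (1,3): x1+x3 - v13 = 55 - 20 = 35
Step 3: Slack for coalition (2,3): x2+x3 - v23 = 77 - 15 = 62
Step 4: Minimum slack = min(46, 35, 62) = 35, attained by (1,3); no pair can gain by deviating, so the allocation is in the core

35


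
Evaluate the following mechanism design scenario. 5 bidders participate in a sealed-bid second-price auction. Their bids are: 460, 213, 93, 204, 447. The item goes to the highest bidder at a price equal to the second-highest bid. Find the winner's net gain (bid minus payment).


Step 1: Sort bids in descending order: 460, 447, 213, 204, 93
Step 2: The winning bid is the highest: 460
Step 3: The payment equals the second-highest bid: 447
Step 4: Surplus = winner's bid - payment = 460 - 447 = 13

13


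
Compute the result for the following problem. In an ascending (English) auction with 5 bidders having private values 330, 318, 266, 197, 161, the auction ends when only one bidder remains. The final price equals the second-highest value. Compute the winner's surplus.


Step 1: Identify the highest value: 330
Step 2: Identify the second-highest value: 318
Step 3: The final price = second-highest value = 318
Step 4: Surplus = 330 - 318 = 12

12


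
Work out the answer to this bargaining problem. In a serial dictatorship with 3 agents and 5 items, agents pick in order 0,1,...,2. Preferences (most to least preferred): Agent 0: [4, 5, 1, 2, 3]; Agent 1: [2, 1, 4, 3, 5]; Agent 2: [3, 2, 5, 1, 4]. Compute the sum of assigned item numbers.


Step 1: Agent 0 picks item 4
Step 2: Agent 1 picks item 2
Step 3: Agent 2 picks item 3
Step 4: Sum = 4 + 2 + 3 = 9

9


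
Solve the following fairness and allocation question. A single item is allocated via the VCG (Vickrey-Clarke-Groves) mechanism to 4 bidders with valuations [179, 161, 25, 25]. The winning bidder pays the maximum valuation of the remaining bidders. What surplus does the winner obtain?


Step 1: The winner is the agent with the highest value: agent 0 with value 179
Step 2: Values of other agents: [161, 25, 25]
Step 3: VCG payment = max of others' values = 161
Step 4: Surplus = 179 - 161 = 18

18


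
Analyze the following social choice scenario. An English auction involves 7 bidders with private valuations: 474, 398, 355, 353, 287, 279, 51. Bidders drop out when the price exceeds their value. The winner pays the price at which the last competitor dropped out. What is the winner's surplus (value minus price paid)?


Step 1: Identify the highest value: 474
Step 2: Identify the second-highest value: 398
Step 3: The final price = second-highest value = 398
Step 4: Surplus = 474 - 398 = 76

76


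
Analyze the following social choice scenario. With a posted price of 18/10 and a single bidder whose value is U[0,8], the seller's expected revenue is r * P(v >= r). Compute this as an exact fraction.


Step 1: Posted price r = 9/5, value support [0,8]
Step 2: P(v >= r) = (8 - 9/5)/8 = 31/40
Step 3: Expected revenue = r * P(v >= r) = 9/5 * 31/40
Step 4: Revenue = 279/200

279/200


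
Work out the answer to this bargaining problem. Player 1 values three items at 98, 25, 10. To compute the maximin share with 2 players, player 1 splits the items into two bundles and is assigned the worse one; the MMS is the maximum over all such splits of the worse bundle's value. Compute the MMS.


Step 1: Item values = 98, 25, 10
Step 2: Enumerate all 2-bundle partitions and take the smaller bundle:
  Partition 1: {98} vs {25,10} -> bundles 98, 35; min = 35
  Partition 2: {25} vs {98,10} -> bundles 25, 108; min = 25
  Partition 3: {10} vs {98,25} -> bundles 10, 123; min = 10
Step 3: MMS = max(35, 25, 10) = 35

35


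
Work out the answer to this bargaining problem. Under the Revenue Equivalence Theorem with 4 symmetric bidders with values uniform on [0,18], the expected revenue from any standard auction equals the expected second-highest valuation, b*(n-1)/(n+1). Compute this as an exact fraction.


Step 1: By Revenue Equivalence, expected revenue = b*(n-1)/(n+1)
Step 2: Substituting n = 4, b = 18
Step 3: Revenue = 18*(4-1)/(4+1) = 18*3/5
Step 4: Revenue = 54/5

54/5


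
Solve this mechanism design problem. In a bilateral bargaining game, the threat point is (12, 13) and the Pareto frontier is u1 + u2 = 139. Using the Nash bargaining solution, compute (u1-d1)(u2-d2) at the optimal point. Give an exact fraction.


Step 1: The Nash solution splits surplus symmetrically above the disagreement point
Step 2: u1 = (total + d1 - d2)/2 = (139 + 12 - 13)/2 = 69
Step 3: u2 = (total - d1 + d2)/2 = (139 - 12 + 13)/2 = 70
Step 4: Nash product = (69 - 12) * (70 - 13)
Step 5: = 57 * 57 = 3249

3249


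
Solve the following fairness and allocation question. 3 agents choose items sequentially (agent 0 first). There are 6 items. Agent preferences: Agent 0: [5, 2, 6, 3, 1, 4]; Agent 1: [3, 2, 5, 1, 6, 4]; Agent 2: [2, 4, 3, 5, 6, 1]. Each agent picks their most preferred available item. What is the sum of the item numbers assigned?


Step 1: Agent 0 picks item 5
Step 2: Agent 1 picks item 3
Step 3: Agent 2 picks item 2
Step 4: Sum = 5 + 3 + 2 = 10

10


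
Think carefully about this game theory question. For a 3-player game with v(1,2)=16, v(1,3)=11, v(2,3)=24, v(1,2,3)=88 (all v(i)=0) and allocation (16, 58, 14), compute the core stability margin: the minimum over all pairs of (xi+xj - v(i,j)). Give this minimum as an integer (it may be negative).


Step 1: Slack for coalition (1,2): x1+x2 - v12 = 74 - 16 = 58
Step 2: Slack for coalition (1,3): x1+x3 - v13 = 30 - 11 = 19
Step 3: Slack for coalition (2,3): x2+x3 - v23 = 72 - 24 = 48
Step 4: Minimum slack = min(58, 19, 48) = 19, attained by (1,3); no pair can gain by deviating, so the allocation is in the core

19


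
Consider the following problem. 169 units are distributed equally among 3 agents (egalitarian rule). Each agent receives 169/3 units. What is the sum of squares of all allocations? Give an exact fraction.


Step 1: Each agent's share = 169/3
Step 2: Square of each share = (169/3)^2 = 28561/9
Step 3: Sum of squares = 3 * 28561/9 = 28561/3

28561/3


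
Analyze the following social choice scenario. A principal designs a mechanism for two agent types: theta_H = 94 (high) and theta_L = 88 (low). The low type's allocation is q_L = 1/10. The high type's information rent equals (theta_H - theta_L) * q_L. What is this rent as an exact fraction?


Step 1: theta_H - theta_L = 94 - 88 = 6
Step 2: Information rent = (theta_H - theta_L) * q_L
Step 3: = 6 * 1/10
Step 4: = 3/5

3/5


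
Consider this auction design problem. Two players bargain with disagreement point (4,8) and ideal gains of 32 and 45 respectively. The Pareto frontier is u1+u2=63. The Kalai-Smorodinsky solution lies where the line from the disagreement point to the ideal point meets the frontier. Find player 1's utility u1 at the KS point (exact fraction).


Step 1: At the KS point, (u1-d1)/r1 = (u2-d2)/r2 = t and u1+u2 = 63
Step 2: u1 = d1 + r1*t and u2 = d2 + r2*t, so (d1 + r1*t) + (d2 + r2*t) = 63
Step 3: t = (63 - 4 - 8)/(32 + 45) = 51/77
Step 4: u1 = d1 + r1*t = 4 + 32 * 51/77 = 1940/77
Step 5: (Check: u2 = d2 + r2*t = 2911/77; u1+u2 = 1940/77 + 2911/77 = 63, on the frontier.)

1940/77


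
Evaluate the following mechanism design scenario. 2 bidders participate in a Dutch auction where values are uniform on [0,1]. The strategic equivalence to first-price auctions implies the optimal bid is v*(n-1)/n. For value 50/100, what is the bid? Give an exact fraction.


Step 1: Dutch auctions are strategically equivalent to first-price auctions
Step 2: The equilibrium bid is b(v) = v*(n-1)/n
Step 3: b = 1/2 * 1/2
Step 4: b = 1/4

1/4


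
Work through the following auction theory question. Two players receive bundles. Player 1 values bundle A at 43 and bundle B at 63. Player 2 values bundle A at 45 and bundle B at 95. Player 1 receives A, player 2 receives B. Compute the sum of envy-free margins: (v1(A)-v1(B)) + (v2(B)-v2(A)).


Step 1: Player 1's margin = v1(A) - v1(B) = 43 - 63 = -20
Step 2: Player 2's margin = v2(B) - v2(A) = 95 - 45 = 50
Step 3: Total margin = -20 + 50 = 30

30


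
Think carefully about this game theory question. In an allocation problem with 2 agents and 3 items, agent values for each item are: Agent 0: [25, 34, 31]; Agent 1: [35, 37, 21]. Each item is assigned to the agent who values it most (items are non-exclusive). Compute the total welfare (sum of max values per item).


Step 1: For each item, find the maximum value among all agents.
Step 2: Item 0 -> Agent 1 (value 35)
Step 3: Item 1 -> Agent 1 (value 37)
Step 4: Item 2 -> Agent 0 (value 31)
Step 5: Total welfare = 35 + 37 + 31 = 103

103


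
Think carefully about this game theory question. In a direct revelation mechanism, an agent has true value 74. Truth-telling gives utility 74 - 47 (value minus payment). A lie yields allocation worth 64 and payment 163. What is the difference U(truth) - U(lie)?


Step 1: U(truth) = value - payment = 74 - 47 = 27
Step 2: U(lie) = allocation - payment = 64 - 163 = -99
Step 3: IC gap = 27 - (-99) = 126

126


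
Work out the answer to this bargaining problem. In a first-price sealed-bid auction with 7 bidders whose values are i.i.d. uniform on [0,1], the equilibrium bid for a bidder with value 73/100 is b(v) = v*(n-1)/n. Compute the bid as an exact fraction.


Step 1: The symmetric BNE bidding function is b(v) = v * (n-1) / n
Step 2: Substitute v = 73/100 and n = 7
Step 3: b = 73/100 * 6/7
Step 4: b = 219/350

219/350


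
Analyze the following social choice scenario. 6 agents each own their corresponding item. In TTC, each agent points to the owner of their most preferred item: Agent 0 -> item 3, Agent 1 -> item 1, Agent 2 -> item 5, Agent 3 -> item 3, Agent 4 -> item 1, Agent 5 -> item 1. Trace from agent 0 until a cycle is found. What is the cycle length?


Step 1: Trace the pointer graph from agent 0: 0 -> 3 -> 3
Step 2: A cycle is detected when we revisit agent 3
Step 3: The cycle is: 3 -> 3
Step 4: Cycle length = 1

1


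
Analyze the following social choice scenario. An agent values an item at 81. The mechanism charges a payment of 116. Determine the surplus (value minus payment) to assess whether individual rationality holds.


Step 1: Surplus = value - payment = 81 - 116 = -35
Step 2: IR is violated (surplus < 0)

-35


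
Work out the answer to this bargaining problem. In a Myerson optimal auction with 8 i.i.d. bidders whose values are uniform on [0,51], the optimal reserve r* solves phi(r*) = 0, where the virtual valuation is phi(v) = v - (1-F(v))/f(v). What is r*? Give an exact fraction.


Step 1: For U[0,51], F(v) = v/51 and f(v) = 1/51
Step 2: phi(v) = v - (1 - v/51)/(1/51) = v - (51 - v) = 2v - 51
Step 3: Set phi(r*) = 0: 2r* - 51 = 0
Step 4: r* = 51/2 (the number of bidders n = 8 does not enter)

51/2


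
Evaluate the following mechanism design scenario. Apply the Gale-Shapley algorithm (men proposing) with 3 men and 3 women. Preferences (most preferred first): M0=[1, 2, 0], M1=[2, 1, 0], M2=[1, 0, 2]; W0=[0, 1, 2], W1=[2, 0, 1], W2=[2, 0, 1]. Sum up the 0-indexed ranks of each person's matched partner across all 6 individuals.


Step 1: Run Gale-Shapley (men propose, women hold best offer):
  M0 proposes to W1; she accepts
  M1 proposes to W2; she accepts
  M2 proposes to W1; she switches from M0
  M0 proposes to W2; she switches from M1
  M1 proposes to W1; rejected
  M1 proposes to W0; she accepts
Step 2: Final matching: W0-M1, W1-M2, W2-M0
Step 3: 0-indexed ranks (man's rank of his match, then woman's): 2 + 1 + 0 + 0 + 1 + 1
Step 4: Total rank sum = 5

5


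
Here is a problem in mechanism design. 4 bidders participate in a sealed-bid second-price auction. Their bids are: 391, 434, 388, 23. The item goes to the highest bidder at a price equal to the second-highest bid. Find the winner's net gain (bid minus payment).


Step 1: Sort bids in descending order: 434, 391, 388, 23
Step 2: The winning bid is the highest: 434
Step 3: The payment equals the second-highest bid: 391
Step 4: Surplus = winner's bid - payment = 434 - 391 = 43

43


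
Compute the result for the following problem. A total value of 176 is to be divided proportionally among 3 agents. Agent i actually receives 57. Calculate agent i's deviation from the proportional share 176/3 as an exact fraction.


Step 1: Proportional share = 176/3
Step 2: Agent's actual allocation = 57
Step 3: Excess = 57 - 176/3 = -5/3

-5/3


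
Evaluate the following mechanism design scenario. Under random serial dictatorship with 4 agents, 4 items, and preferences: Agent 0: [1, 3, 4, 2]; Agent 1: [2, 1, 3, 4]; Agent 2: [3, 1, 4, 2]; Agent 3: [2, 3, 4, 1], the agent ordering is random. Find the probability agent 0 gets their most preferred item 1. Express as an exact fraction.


Step 1: Agent 0 wants item 1
Step 2: There are 24 possible orderings of agents
Step 3: In 19 orderings, agent 0 gets item 1
Step 4: Probability = 19/24

19/24


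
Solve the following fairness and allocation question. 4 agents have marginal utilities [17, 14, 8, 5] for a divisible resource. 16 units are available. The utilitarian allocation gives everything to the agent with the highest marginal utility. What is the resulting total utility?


Step 1: The marginal utilities are [17, 14, 8, 5]
Step 2: The highest marginal utility is 17
Step 3: All 16 units go to that agent
Step 4: Total utility = 17 * 16 = 272

272


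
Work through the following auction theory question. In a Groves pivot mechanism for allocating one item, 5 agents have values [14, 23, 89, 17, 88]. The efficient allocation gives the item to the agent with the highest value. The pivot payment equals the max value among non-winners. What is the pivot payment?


Step 1: The efficient winner is agent 2 with value 89
Step 2: Other agents' values: [14, 23, 17, 88]
Step 3: Pivot payment = max(others) = 88
Step 4: The winner pays 88

88


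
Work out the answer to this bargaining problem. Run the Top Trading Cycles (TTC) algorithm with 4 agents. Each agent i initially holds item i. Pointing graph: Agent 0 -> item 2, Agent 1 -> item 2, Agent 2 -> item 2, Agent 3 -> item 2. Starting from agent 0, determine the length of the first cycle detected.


Step 1: Trace the pointer graph from agent 0: 0 -> 2 -> 2
Step 2: A cycle is detected when we revisit agent 2
Step 3: The cycle is: 2 -> 2
Step 4: Cycle length = 1

1


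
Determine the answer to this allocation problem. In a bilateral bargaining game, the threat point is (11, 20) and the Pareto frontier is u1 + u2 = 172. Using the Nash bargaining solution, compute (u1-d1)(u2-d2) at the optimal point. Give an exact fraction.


Step 1: The Nash solution splits surplus symmetrically above the disagreement point
Step 2: u1 = (total + d1 - d2)/2 = (172 + 11 - 20)/2 = 163/2
Step 3: u2 = (total - d1 + d2)/2 = (172 - 11 + 20)/2 = 181/2
Step 4: Nash product = (163/2 - 11) * (181/2 - 20)
Step 5: = 141/2 * 141/2 = 19881/4

19881/4


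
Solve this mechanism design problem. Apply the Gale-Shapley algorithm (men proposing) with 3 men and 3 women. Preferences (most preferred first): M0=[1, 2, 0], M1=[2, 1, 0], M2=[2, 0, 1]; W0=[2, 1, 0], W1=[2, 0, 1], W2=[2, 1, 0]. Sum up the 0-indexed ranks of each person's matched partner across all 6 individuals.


Step 1: Run Gale-Shapley (men propose, women hold best offer):
  M0 proposes to W1; she accepts
  M1 proposes to W2; she accepts
  M2 proposes to W2; she switches from M1
  M1 proposes to W1; rejected
  M1 proposes to W0; she accepts
Step 2: Final matching: W0-M1, W1-M0, W2-M2
Step 3: 0-indexed ranks (man's rank of his match, then woman's): 2 + 1 + 0 + 1 + 0 + 0
Step 4: Total rank sum = 4

4


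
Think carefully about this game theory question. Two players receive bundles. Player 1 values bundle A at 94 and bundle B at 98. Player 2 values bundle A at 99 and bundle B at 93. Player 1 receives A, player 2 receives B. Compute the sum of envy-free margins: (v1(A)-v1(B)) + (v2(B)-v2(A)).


Step 1: Player 1's margin = v1(A) - v1(B) = 94 - 98 = -4
Step 2: Player 2's margin = v2(B) - v2(A) = 93 - 99 = -6
Step 3: Total margin = -4 + -6 = -10

-10


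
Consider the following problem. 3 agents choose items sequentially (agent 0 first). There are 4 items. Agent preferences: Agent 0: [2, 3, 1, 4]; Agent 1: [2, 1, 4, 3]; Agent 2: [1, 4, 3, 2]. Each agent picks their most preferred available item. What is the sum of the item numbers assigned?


Step 1: Agent 0 picks item 2
Step 2: Agent 1 picks item 1
Step 3: Agent 2 picks item 4
Step 4: Sum = 2 + 1 + 4 = 7

7


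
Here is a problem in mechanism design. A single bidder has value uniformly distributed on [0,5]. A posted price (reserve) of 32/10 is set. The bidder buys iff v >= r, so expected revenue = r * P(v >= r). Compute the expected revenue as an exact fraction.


Step 1: Posted price r = 16/5, value support [0,5]
Step 2: P(v >= r) = (5 - 16/5)/5 = 9/25
Step 3: Expected revenue = r * P(v >= r) = 16/5 * 9/25
Step 4: Revenue = 144/125

144/125


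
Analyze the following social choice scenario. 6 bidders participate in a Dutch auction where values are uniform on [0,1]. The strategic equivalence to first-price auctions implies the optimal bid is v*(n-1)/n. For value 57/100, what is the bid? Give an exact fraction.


Step 1: Dutch auctions are strategically equivalent to first-price auctions
Step 2: The equilibrium bid is b(v) = v*(n-1)/n
Step 3: b = 57/100 * 5/6
Step 4: b = 19/40

19/40


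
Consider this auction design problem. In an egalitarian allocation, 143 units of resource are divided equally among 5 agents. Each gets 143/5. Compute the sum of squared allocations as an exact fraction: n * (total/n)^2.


Step 1: Each agent's share = 143/5
Step 2: Square of each share = (143/5)^2 = 20449/25
Step 3: Sum of squares = 5 * 20449/25 = 20449/5

20449/5


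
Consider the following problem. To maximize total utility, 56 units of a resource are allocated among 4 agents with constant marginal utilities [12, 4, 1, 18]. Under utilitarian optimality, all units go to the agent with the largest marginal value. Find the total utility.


Step 1: The marginal utilities are [12, 4, 1, 18]
Step 2: The highest marginal utility is 18
Step 3: All 56 units go to that agent
Step 4: Total utility = 18 * 56 = 1008

1008


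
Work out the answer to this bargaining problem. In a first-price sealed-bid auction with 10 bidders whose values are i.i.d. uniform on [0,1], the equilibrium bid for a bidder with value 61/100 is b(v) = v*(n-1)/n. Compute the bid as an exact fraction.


Step 1: The symmetric BNE bidding function is b(v) = v * (n-1) / n
Step 2: Substitute v = 61/100 and n = 10
Step 3: b = 61/100 * 9/10
Step 4: b = 549/1000

549/1000


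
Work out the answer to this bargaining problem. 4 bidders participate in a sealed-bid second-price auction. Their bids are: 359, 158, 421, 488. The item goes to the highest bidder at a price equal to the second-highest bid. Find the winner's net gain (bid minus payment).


Step 1: Sort bids in descending order: 488, 421, 359, 158
Step 2: The winning bid is the highest: 488
Step 3: The payment equals the second-highest bid: 421
Step 4: Surplus = winner's bid - payment = 488 - 421 = 67

67


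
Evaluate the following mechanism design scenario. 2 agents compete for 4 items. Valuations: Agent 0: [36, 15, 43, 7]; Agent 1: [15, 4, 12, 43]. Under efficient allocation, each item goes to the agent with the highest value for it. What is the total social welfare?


Step 1: For each item, find the maximum value among all agents.
Step 2: Item 0 -> Agent 0 (value 36)
Step 3: Item 1 -> Agent 0 (value 15)
Step 4: Item 2 -> Agent 0 (value 43)
Step 5: Item 3 -> Agent 1 (value 43)
Step 6: Total welfare = 36 + 15 + 43 + 43 = 137

137


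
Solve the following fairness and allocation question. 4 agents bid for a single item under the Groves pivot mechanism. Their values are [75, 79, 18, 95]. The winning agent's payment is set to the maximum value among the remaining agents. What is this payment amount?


Step 1: The efficient winner is agent 3 with value 95
Step 2: Other agents' values: [75, 79, 18]
Step 3: Pivot payment = max(others) = 79
Step 4: The winner pays 79

79


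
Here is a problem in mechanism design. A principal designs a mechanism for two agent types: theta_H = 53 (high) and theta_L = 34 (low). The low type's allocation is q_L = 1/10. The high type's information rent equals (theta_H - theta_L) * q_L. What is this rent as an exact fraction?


Step 1: theta_H - theta_L = 53 - 34 = 19
Step 2: Information rent = (theta_H - theta_L) * q_L
Step 3: = 19 * 1/10
Step 4: = 19/10

19/10


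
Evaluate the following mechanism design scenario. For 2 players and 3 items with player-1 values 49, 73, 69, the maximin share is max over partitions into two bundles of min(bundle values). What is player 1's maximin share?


Step 1: Item values = 49, 73, 69
Step 2: Enumerate all 2-bundle partitions and take the smaller bundle:
  Partition 1: {49} vs {73,69} -> bundles 49, 142; min = 49
  Partition 2: {73} vs {49,69} -> bundles 73, 118; min = 73
  Partition 3: {69} vs {49,73} -> bundles 69, 122; min = 69
Step 3: MMS = max(49, 73, 69) = 73

73


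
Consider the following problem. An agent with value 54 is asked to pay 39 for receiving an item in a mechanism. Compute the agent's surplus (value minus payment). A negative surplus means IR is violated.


Step 1: Surplus = value - payment = 54 - 39 = 15
Step 2: IR is satisfied (surplus >= 0)

15


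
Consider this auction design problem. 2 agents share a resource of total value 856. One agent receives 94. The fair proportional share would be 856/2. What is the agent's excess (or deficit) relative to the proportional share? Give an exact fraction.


Step 1: Proportional share = 856/2 = 428
Step 2: Agent's actual allocation = 94
Step 3: Excess = 94 - 428 = -334

-334


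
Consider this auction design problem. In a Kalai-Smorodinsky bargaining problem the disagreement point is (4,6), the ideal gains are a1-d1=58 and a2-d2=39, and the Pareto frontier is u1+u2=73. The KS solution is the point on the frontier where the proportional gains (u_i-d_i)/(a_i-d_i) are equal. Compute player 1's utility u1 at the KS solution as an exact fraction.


Step 1: At the KS point, (u1-d1)/r1 = (u2-d2)/r2 = t and u1+u2 = 73
Step 2: u1 = d1 + r1*t and u2 = d2 + r2*t, so (d1 + r1*t) + (d2 + r2*t) = 73
Step 3: t = (73 - 4 - 6)/(58 + 39) = 63/97
Step 4: u1 = d1 + r1*t = 4 + 58 * 63/97 = 4042/97
Step 5: (Check: u2 = d2 + r2*t = 3039/97; u1+u2 = 4042/97 + 3039/97 = 73, on the frontier.)

4042/97


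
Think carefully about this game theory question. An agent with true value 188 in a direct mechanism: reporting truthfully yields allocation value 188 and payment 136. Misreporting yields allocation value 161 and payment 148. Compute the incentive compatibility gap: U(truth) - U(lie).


Step 1: U(truth) = value - payment = 188 - 136 = 52
Step 2: U(lie) = allocation - payment = 161 - 148 = 13
Step 3: IC gap = 52 - 13 = 39

39


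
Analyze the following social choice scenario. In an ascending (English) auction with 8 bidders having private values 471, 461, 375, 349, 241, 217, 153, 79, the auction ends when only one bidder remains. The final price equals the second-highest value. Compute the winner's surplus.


Step 1: Identify the highest value: 471
Step 2: Identify the second-highest value: 461
Step 3: The final price = second-highest value = 461
Step 4: Surplus = 471 - 461 = 10

10


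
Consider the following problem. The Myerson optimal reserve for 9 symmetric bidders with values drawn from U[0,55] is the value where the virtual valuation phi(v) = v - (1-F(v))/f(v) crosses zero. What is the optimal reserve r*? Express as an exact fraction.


Step 1: For U[0,55], F(v) = v/55 and f(v) = 1/55
Step 2: phi(v) = v - (1 - v/55)/(1/55) = v - (55 - v) = 2v - 55
Step 3: Set phi(r*) = 0: 2r* - 55 = 0
Step 4: r* = 55/2 (the number of bidders n = 9 does not enter)

55/2


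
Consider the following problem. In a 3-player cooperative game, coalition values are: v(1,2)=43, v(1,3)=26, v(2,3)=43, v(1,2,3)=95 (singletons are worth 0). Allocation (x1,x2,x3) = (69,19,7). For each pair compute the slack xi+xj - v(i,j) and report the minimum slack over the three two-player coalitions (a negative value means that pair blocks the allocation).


Step 1: Slack for coalition (1,2): x1+x2 - v12 = 88 - 43 = 45
Step 2: Slack for coalition (1,3): x1+x3 - v13 = 76 - 26 = 50
Step 3: Slack for coalition (2,3): x2+x3 - v23 = 26 - 43 = -17
Step 4: Minimum slack = min(45, 50, -17) = -17, attained by (2,3); coalition (2,3) can block (slack < 0), so the allocation is not in the core

-17


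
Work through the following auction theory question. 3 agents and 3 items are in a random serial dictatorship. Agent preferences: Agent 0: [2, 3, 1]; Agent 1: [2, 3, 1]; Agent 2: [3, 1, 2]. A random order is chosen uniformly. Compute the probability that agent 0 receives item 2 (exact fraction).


Step 1: Agent 0 wants item 2
Step 2: There are 6 possible orderings of agents
Step 3: In 3 orderings, agent 0 gets item 2
Step 4: Probability = 3/6 = 1/2

1/2


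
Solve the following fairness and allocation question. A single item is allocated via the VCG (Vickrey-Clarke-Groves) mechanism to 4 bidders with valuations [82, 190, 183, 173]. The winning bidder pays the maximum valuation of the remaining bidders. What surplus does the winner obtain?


Step 1: The winner is the agent with the highest value: agent 1 with value 190
Step 2: Values of other agents: [82, 183, 173]
Step 3: VCG payment = max of others' values = 183
Step 4: Surplus = 190 - 183 = 7

7


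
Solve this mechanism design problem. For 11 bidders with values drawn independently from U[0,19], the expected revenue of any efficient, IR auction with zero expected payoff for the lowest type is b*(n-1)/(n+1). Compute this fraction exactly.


Step 1: By Revenue Equivalence, expected revenue = b*(n-1)/(n+1)
Step 2: Substituting n = 11, b = 19
Step 3: Revenue = 19*(11-1)/(11+1) = 19*10/12
Step 4: Revenue = 190/12 = 95/6

95/6


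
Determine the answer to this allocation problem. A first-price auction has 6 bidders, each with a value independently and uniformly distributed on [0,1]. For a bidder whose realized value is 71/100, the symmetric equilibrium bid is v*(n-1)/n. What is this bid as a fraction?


Step 1: The symmetric BNE bidding function is b(v) = v * (n-1) / n
Step 2: Substitute v = 71/100 and n = 6
Step 3: b = 71/100 * 5/6
Step 4: b = 71/120

71/120


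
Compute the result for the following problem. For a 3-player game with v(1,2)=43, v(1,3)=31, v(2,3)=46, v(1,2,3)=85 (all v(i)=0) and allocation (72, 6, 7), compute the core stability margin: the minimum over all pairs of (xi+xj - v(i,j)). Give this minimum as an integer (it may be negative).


Step 1: Slack for coalition (1,2): x1+x2 - v12 = 78 - 43 = 35
Step 2: Slack for coalition (1,3): x1+x3 - v13 = 79 - 31 = 48
Step 3: Slack for coalition (2,3): x2+x3 - v23 = 13 - 46 = -33
Step 4: Minimum slack = min(35, 48, -33) = -33, attained by (2,3); coalition (2,3) can block (slack < 0), so the allocation is not in the core

-33


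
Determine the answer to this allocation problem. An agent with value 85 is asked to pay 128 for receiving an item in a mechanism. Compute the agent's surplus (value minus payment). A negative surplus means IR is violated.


Step 1: Surplus = value - payment = 85 - 128 = -43
Step 2: IR is violated (surplus < 0)

-43


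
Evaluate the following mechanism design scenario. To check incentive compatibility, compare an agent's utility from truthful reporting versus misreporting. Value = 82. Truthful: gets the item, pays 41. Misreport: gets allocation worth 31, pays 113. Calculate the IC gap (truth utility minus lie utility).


Step 1: U(truth) = value - payment = 82 - 41 = 41
Step 2: U(lie) = allocation - payment = 31 - 113 = -82
Step 3: IC gap = 41 - (-82) = 123

123


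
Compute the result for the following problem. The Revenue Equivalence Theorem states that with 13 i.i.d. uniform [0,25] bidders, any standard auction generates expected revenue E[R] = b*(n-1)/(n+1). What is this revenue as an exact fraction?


Step 1: By Revenue Equivalence, expected revenue = b*(n-1)/(n+1)
Step 2: Substituting n = 13, b = 25
Step 3: Revenue = 25*(13-1)/(13+1) = 25*12/14
Step 4: Revenue = 300/14 = 150/7

150/7


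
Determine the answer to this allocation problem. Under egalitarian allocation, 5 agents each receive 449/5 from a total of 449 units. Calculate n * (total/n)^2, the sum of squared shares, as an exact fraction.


Step 1: Each agent's share = 449/5
Step 2: Square of each share = (449/5)^2 = 201601/25
Step 3: Sum of squares = 5 * 201601/25 = 201601/5

201601/5


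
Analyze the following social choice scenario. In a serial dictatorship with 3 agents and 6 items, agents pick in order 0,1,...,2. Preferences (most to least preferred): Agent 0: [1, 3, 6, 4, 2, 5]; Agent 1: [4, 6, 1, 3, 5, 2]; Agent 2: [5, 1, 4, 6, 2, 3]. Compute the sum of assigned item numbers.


Step 1: Agent 0 picks item 1
Step 2: Agent 1 picks item 4
Step 3: Agent 2 picks item 5
Step 4: Sum = 1 + 4 + 5 = 10

10


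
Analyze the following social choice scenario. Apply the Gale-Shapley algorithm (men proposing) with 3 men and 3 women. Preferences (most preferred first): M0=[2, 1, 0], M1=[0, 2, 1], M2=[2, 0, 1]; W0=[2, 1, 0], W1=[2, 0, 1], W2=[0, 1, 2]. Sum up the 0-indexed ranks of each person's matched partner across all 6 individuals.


Step 1: Run Gale-Shapley (men propose, women hold best offer):
  M0 proposes to W2; she accepts
  M1 proposes to W0; she accepts
  M2 proposes to W2; rejected
  M2 proposes to W0; she switches from M1
  M1 proposes to W2; rejected
  M1 proposes to W1; she accepts
Step 2: Final matching: W0-M2, W1-M1, W2-M0
Step 3: 0-indexed ranks (man's rank of his match, then woman's): 1 + 0 + 2 + 2 + 0 + 0
Step 4: Total rank sum = 5

5


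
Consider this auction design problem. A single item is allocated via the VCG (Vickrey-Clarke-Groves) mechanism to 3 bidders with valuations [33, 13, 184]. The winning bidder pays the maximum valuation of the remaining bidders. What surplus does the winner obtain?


Step 1: The winner is the agent with the highest value: agent 2 with value 184
Step 2: Values of other agents: [33, 13]
Step 3: VCG payment = max of others' values = 33
Step 4: Surplus = 184 - 33 = 151

151


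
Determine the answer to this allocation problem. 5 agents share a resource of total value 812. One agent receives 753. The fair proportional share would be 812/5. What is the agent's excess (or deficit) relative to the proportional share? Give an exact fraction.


Step 1: Proportional share = 812/5
Step 2: Agent's actual allocation = 753
Step 3: Excess = 753 - 812/5 = 2953/5

2953/5


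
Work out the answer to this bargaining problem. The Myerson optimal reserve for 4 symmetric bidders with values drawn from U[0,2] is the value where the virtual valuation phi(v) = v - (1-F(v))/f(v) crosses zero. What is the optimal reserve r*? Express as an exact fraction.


Step 1: For U[0,2], F(v) = v/2 and f(v) = 1/2
Step 2: phi(v) = v - (1 - v/2)/(1/2) = v - (2 - v) = 2v - 2
Step 3: Set phi(r*) = 0: 2r* - 2 = 0
Step 4: r* = 2/2 = 1 (the number of bidders n = 4 does not enter)

1


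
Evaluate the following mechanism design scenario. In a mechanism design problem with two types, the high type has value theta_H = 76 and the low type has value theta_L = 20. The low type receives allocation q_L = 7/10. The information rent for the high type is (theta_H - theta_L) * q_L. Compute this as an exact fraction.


Step 1: theta_H - theta_L = 76 - 20 = 56
Step 2: Information rent = (theta_H - theta_L) * q_L
Step 3: = 56 * 7/10
Step 4: = 196/5

196/5


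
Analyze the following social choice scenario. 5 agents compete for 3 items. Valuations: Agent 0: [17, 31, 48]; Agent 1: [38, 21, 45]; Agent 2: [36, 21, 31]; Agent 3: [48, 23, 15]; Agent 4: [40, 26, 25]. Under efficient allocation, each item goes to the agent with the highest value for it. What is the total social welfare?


Step 1: For each item, find the maximum value among all agents.
Step 2: Item 0 -> Agent 3 (value 48)
Step 3: Item 1 -> Agent 0 (value 31)
Step 4: Item 2 -> Agent 0 (value 48)
Step 5: Total welfare = 48 + 31 + 48 = 127

127


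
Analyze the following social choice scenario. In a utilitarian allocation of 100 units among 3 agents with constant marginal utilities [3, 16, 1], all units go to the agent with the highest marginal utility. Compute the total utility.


Step 1: The marginal utilities are [3, 16, 1]
Step 2: The highest marginal utility is 16
Step 3: All 100 units go to that agent
Step 4: Total utility = 16 * 100 = 1600

1600
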